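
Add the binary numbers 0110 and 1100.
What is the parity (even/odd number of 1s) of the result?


0110 = 6
1100 = 12
Sum = 18 = 10010
1s count = 2

even parity (2 ones in 10010)


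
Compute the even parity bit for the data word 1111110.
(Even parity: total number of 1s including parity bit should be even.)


Number of 1s in data: 6
Parity bit: 0

0


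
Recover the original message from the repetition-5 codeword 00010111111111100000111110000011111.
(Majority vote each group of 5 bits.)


Groups: 00010, 11111, 11111, 00000, 11111, 00000, 11111
Majority votes: 0110101

0110101


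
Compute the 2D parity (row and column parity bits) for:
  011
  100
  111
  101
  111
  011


Row parities: 011010
Column parities: 001

Row P: 011010, Col P: 001, Corner: 1


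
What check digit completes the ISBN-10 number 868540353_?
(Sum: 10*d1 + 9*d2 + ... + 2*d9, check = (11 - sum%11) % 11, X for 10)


Weighted sum: 290
290 mod 11 = 4

Check digit: 7


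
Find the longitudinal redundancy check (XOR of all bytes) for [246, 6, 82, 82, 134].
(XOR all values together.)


XOR chain: 246 ^ 6 ^ 82 ^ 82 ^ 134 = 118

118


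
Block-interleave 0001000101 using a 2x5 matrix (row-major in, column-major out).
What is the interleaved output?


Matrix:
  00010
  00101
Read columns: 0000011001

0000011001


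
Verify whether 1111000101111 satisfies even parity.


Number of 1s: 9

No, parity error (9 ones)


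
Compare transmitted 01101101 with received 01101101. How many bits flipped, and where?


XOR: 00000000

0 errors (received matches sent)


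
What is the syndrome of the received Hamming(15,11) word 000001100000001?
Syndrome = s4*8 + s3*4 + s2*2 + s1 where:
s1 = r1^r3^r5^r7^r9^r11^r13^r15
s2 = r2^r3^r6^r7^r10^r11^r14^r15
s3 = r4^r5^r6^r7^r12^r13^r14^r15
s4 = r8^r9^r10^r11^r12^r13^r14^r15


s1=0, s2=1, s3=1, s4=1

Syndrome = 14 (error at position 14)


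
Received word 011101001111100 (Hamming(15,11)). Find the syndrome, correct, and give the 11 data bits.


Syndrome = 10: error at position 10

Data: 10101011100 (corrected bit 10)


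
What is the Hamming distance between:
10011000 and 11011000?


XOR: 01000000
Count of 1s: 1

1


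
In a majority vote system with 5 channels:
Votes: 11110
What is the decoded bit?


Ones: 4 out of 5
Threshold: 3

1 (4/5 voted 1)


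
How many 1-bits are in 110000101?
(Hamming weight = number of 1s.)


Counting 1s in 110000101

4


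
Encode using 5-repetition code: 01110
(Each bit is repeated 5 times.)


Each bit -> 5 copies

0000011111111111111100000


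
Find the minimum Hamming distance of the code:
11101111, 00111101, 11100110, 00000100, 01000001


Comparing all pairs, minimum distance: 2
Can detect 1 errors, correct 0 errors

2


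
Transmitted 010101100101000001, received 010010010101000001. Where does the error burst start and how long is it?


XOR: 000111110000000000

Burst at position 3, length 5


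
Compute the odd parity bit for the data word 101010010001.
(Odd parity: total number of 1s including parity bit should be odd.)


Number of 1s in data: 5
Parity bit: 0

0


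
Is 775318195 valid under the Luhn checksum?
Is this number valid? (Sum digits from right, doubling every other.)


Luhn sum = 46
46 mod 10 = 6

Invalid (Luhn sum mod 10 = 6)


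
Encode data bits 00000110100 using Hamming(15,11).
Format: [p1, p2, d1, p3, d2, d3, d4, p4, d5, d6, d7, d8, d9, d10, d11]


Parity bits: p1=0, p2=0, p3=1, p4=1

000100010110100


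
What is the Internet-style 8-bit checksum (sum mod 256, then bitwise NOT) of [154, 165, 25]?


Sum = 344 mod 256 = 88
Complement = 167

167


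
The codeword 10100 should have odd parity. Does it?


Number of 1s: 2

No, parity error (2 ones)


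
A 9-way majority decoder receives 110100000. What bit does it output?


Ones: 3 out of 9
Threshold: 5

0 (3/9 voted 1)


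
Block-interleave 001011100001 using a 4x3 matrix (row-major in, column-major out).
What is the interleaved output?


Matrix:
  001
  011
  100
  001
Read columns: 001001001101

001001001101


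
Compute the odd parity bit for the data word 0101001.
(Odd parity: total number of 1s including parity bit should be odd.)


Number of 1s in data: 3
Parity bit: 0

0


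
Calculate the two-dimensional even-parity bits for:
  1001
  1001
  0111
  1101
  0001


Row parities: 00111
Column parities: 1011

Row P: 00111, Col P: 1011, Corner: 1


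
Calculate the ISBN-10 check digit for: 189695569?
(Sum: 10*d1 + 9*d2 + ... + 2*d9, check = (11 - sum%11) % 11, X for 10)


Weighted sum: 331
331 mod 11 = 1

Check digit: X


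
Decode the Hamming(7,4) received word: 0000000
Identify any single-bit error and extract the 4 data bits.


Syndrome = 0: no error detected

Data: 0000 (no errors)


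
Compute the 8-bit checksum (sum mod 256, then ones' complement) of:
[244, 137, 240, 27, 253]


Sum = 901 mod 256 = 133
Complement = 122

122


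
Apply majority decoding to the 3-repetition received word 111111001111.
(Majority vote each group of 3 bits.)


Groups: 111, 111, 001, 111
Majority votes: 1101

1101


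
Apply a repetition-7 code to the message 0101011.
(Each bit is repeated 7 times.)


Each bit -> 7 copies

0000000111111100000001111111000000011111111111111


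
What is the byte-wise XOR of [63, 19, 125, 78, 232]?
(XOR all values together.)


XOR chain: 63 ^ 19 ^ 125 ^ 78 ^ 232 = 247

247


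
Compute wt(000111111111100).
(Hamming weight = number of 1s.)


Counting 1s in 000111111111100

10


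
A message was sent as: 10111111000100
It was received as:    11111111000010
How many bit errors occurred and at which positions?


XOR: 01000000000110

3 error(s) at position(s): 1, 11, 12


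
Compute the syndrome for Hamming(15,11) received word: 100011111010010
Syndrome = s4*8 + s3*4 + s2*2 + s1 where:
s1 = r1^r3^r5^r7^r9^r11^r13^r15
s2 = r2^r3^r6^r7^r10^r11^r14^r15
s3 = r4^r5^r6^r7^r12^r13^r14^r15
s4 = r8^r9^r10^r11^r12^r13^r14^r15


s1=1, s2=0, s3=0, s4=0

Syndrome = 1 (error at position 1)


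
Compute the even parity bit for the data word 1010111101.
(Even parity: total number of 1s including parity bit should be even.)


Number of 1s in data: 7
Parity bit: 1

1


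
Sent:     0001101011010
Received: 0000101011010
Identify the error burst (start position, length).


XOR: 0001000000000

Burst at position 3, length 1


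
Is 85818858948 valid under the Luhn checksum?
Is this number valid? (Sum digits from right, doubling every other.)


Luhn sum = 71
71 mod 10 = 1

Invalid (Luhn sum mod 10 = 1)


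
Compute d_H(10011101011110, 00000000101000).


XOR: 10011101110110
Count of 1s: 9

9


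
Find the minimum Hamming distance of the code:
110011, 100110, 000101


Comparing all pairs, minimum distance: 3
Can detect 2 errors, correct 1 errors

3


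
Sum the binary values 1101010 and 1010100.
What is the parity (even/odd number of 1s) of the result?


1101010 = 106
1010100 = 84
Sum = 190 = 10111110
1s count = 6

even parity (6 ones in 10111110)


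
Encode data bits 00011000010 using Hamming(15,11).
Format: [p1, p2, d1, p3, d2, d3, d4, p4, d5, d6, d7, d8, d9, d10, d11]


Parity bits: p1=0, p2=0, p3=0, p4=0

000000101000010


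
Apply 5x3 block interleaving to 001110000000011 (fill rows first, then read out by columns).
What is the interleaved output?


Matrix:
  001
  110
  000
  000
  011
Read columns: 010000100110001

010000100110001


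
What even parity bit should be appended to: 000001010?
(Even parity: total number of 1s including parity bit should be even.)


Number of 1s in data: 2
Parity bit: 0

0


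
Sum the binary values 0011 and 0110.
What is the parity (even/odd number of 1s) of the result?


0011 = 3
0110 = 6
Sum = 9 = 1001
1s count = 2

even parity (2 ones in 1001)


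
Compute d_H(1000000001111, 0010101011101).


XOR: 1010101010010
Count of 1s: 6

6


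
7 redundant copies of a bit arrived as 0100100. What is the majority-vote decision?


Ones: 2 out of 7
Threshold: 4

0 (2/7 voted 1)


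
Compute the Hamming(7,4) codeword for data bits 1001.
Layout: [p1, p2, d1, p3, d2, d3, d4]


Parity bits: p1=0, p2=0, p3=1

0011001


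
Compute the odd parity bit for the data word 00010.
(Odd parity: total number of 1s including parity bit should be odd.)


Number of 1s in data: 1
Parity bit: 0

0


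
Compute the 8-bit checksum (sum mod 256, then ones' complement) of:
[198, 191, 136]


Sum = 525 mod 256 = 13
Complement = 242

242


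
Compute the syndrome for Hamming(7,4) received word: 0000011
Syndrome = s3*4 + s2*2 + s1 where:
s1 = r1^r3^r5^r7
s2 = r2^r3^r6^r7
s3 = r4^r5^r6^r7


s1=1, s2=0, s3=0

Syndrome = 1 (error at position 1)


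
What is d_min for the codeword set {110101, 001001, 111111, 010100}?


Comparing all pairs, minimum distance: 2
Can detect 1 errors, correct 0 errors

2


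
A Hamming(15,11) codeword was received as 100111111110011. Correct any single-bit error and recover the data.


Syndrome = 0: no error detected

Data: 01111110011 (no errors)


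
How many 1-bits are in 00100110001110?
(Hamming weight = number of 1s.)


Counting 1s in 00100110001110

6


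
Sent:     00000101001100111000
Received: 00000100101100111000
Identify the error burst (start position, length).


XOR: 00000001100000000000

Burst at position 7, length 2


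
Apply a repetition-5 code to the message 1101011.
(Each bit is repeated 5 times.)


Each bit -> 5 copies

11111111110000011111000001111111111


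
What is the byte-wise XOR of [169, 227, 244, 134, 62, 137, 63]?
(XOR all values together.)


XOR chain: 169 ^ 227 ^ 244 ^ 134 ^ 62 ^ 137 ^ 63 = 176

176


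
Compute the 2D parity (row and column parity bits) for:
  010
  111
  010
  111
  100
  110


Row parities: 111110
Column parities: 010

Row P: 111110, Col P: 010, Corner: 1


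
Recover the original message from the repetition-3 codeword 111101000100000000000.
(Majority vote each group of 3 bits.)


Groups: 111, 101, 000, 100, 000, 000, 000
Majority votes: 1100000

1100000


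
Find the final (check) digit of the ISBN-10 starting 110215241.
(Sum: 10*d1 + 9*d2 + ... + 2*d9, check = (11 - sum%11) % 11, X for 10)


Weighted sum: 86
86 mod 11 = 9

Check digit: 2


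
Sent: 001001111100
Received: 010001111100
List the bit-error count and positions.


XOR: 011000000000

2 error(s) at position(s): 1, 2


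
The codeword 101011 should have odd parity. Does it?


Number of 1s: 4

No, parity error (4 ones)


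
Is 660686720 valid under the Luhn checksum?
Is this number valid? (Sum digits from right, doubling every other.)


Luhn sum = 34
34 mod 10 = 4

Invalid (Luhn sum mod 10 = 4)


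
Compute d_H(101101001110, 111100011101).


XOR: 010001010011
Count of 1s: 5

5


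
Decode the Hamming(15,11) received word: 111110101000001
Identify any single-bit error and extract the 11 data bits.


Syndrome = 0: no error detected

Data: 11011000001 (no errors)


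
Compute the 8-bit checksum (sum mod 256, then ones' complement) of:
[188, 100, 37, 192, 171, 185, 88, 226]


Sum = 1187 mod 256 = 163
Complement = 92

92


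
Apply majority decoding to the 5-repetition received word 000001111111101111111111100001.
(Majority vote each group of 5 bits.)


Groups: 00000, 11111, 11101, 11111, 11111, 00001
Majority votes: 011110

011110


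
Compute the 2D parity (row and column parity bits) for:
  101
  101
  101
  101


Row parities: 0000
Column parities: 000

Row P: 0000, Col P: 000, Corner: 0


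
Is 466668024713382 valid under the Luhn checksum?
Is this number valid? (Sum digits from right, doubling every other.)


Luhn sum = 61
61 mod 10 = 1

Invalid (Luhn sum mod 10 = 1)


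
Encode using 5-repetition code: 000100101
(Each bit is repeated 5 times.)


Each bit -> 5 copies

000000000000000111110000000000111110000011111


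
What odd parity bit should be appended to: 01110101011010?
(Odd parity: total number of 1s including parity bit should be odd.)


Number of 1s in data: 8
Parity bit: 1

1


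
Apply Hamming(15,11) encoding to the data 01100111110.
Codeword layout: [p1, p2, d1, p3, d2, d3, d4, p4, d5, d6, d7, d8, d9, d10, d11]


Parity bits: p1=1, p2=0, p3=1, p4=1

100111010111110


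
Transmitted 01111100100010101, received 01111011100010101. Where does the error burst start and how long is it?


XOR: 00000111000000000

Burst at position 5, length 3


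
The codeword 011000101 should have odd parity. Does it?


Number of 1s: 4

No, parity error (4 ones)


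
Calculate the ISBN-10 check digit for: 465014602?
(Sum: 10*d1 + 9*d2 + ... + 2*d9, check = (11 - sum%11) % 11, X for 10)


Weighted sum: 188
188 mod 11 = 1

Check digit: X


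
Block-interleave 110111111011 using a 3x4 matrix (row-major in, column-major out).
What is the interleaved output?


Matrix:
  1101
  1111
  1011
Read columns: 111110011111

111110011111


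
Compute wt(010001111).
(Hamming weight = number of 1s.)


Counting 1s in 010001111

5


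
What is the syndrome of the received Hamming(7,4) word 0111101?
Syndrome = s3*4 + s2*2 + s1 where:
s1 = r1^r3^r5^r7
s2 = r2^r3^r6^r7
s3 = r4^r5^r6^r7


s1=1, s2=1, s3=1

Syndrome = 7 (error at position 7)


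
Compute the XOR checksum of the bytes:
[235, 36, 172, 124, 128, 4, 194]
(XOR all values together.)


XOR chain: 235 ^ 36 ^ 172 ^ 124 ^ 128 ^ 4 ^ 194 = 89

89


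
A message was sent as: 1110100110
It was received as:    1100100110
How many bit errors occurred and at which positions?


XOR: 0010000000

1 error(s) at position(s): 2


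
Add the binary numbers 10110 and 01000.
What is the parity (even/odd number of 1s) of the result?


10110 = 22
01000 = 8
Sum = 30 = 11110
1s count = 4

even parity (4 ones in 11110)


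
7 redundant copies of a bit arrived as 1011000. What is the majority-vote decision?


Ones: 3 out of 7
Threshold: 4

0 (3/7 voted 1)


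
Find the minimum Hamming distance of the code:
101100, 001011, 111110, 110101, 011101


Comparing all pairs, minimum distance: 2
Can detect 1 errors, correct 0 errors

2


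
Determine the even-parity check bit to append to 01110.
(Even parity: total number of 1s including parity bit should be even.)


Number of 1s in data: 3
Parity bit: 1

1


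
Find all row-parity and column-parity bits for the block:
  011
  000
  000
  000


Row parities: 0000
Column parities: 011

Row P: 0000, Col P: 011, Corner: 0


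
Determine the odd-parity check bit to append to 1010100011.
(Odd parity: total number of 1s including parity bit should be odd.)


Number of 1s in data: 5
Parity bit: 0

0


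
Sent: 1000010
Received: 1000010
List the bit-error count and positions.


XOR: 0000000

0 errors (received matches sent)


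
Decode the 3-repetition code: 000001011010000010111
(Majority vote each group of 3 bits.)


Groups: 000, 001, 011, 010, 000, 010, 111
Majority votes: 0010001

0010001


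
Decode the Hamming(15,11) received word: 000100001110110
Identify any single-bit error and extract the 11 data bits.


Syndrome = 15: error at position 15

Data: 00001110111 (corrected bit 15)


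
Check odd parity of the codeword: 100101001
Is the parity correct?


Number of 1s: 4

No, parity error (4 ones)


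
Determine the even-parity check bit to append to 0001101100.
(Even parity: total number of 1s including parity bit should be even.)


Number of 1s in data: 4
Parity bit: 0

0


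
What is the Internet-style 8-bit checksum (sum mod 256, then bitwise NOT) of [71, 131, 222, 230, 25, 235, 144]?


Sum = 1058 mod 256 = 34
Complement = 221

221


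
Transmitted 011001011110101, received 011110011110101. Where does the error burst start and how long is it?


XOR: 000111000000000

Burst at position 3, length 3


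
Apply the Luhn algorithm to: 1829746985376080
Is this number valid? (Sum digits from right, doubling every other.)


Luhn sum = 79
79 mod 10 = 9

Invalid (Luhn sum mod 10 = 9)


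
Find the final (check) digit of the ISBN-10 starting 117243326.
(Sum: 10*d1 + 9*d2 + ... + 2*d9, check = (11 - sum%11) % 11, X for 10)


Weighted sum: 158
158 mod 11 = 4

Check digit: 7


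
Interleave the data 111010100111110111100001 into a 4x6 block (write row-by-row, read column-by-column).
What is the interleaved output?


Matrix:
  111010
  100111
  110111
  100001
Read columns: 111110101000011011100111

111110101000011011100111


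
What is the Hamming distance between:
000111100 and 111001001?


XOR: 111110101
Count of 1s: 7

7


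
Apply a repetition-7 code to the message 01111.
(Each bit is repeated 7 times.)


Each bit -> 7 copies

00000001111111111111111111111111111


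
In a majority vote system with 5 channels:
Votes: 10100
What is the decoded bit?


Ones: 2 out of 5
Threshold: 3

0 (2/5 voted 1)


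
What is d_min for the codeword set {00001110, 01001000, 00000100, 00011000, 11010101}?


Comparing all pairs, minimum distance: 2
Can detect 1 errors, correct 0 errors

2


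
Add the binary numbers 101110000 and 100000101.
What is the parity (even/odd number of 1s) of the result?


101110000 = 368
100000101 = 261
Sum = 629 = 1001110101
1s count = 6

even parity (6 ones in 1001110101)


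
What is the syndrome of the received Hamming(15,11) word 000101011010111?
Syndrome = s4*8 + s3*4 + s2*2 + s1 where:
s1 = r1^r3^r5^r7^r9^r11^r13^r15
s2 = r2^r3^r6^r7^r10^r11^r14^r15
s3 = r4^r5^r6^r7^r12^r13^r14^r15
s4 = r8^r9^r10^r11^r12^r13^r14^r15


s1=0, s2=0, s3=1, s4=0

Syndrome = 4 (error at position 4)


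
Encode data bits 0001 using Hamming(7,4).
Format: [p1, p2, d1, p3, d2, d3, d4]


Parity bits: p1=1, p2=1, p3=1

1101001


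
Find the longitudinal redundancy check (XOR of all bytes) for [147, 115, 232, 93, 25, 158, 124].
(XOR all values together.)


XOR chain: 147 ^ 115 ^ 232 ^ 93 ^ 25 ^ 158 ^ 124 = 174

174


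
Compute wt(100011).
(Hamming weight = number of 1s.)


Counting 1s in 100011

3


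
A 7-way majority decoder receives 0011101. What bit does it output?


Ones: 4 out of 7
Threshold: 4

1 (4/7 voted 1)


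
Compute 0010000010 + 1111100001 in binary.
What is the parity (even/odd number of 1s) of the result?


0010000010 = 130
1111100001 = 993
Sum = 1123 = 10001100011
1s count = 5

odd parity (5 ones in 10001100011)


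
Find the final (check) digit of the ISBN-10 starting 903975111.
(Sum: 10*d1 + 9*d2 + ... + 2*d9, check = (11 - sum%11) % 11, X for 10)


Weighted sum: 253
253 mod 11 = 0

Check digit: 0


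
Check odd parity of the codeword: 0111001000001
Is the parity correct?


Number of 1s: 5

Yes, parity is correct (5 ones)


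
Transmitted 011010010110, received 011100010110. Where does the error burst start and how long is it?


XOR: 000110000000

Burst at position 3, length 2


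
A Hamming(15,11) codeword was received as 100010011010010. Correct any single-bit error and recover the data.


Syndrome = 0: no error detected

Data: 01001010010 (no errors)


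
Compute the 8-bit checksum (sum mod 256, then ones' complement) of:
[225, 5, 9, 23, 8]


Sum = 270 mod 256 = 14
Complement = 241

241


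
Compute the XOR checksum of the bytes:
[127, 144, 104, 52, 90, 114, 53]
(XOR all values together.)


XOR chain: 127 ^ 144 ^ 104 ^ 52 ^ 90 ^ 114 ^ 53 = 174

174


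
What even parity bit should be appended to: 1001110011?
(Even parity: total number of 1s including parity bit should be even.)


Number of 1s in data: 6
Parity bit: 0

0


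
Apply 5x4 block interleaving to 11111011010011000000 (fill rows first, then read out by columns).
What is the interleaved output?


Matrix:
  1111
  1011
  0100
  1100
  0000
Read columns: 11010101101100011000

11010101101100011000


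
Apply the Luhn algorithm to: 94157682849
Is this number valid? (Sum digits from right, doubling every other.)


Luhn sum = 66
66 mod 10 = 6

Invalid (Luhn sum mod 10 = 6)


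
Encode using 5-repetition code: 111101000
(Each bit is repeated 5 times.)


Each bit -> 5 copies

111111111111111111110000011111000000000000000


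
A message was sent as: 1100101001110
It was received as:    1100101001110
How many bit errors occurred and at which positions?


XOR: 0000000000000

0 errors (received matches sent)


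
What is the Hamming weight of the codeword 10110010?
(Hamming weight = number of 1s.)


Counting 1s in 10110010

4


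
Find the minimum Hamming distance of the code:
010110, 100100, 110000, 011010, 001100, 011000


Comparing all pairs, minimum distance: 1
Can detect 0 errors, correct 0 errors

1


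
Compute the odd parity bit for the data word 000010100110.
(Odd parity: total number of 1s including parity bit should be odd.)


Number of 1s in data: 4
Parity bit: 1

1


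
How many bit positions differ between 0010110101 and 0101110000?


XOR: 0111000101
Count of 1s: 5

5


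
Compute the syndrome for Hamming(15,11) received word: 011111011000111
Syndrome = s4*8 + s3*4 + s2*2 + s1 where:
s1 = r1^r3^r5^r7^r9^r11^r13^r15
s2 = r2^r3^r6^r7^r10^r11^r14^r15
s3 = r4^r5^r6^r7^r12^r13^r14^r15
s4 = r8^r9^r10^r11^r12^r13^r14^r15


s1=1, s2=1, s3=0, s4=1

Syndrome = 11 (error at position 11)


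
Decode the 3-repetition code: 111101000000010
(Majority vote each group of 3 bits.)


Groups: 111, 101, 000, 000, 010
Majority votes: 11000

11000


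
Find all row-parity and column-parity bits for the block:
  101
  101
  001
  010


Row parities: 0011
Column parities: 011

Row P: 0011, Col P: 011, Corner: 0


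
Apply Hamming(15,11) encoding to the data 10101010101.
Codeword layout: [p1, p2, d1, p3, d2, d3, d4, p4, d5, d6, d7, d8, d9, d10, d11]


Parity bits: p1=1, p2=0, p3=1, p4=0

101101001010101


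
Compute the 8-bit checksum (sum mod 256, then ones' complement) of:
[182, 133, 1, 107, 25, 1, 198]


Sum = 647 mod 256 = 135
Complement = 120

120


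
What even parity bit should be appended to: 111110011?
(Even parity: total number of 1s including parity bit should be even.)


Number of 1s in data: 7
Parity bit: 1

1


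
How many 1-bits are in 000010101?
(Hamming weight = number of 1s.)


Counting 1s in 000010101

3


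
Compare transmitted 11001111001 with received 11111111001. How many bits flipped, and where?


XOR: 00110000000

2 error(s) at position(s): 2, 3


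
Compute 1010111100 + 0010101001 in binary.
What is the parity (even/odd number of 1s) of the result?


1010111100 = 700
0010101001 = 169
Sum = 869 = 1101100101
1s count = 6

even parity (6 ones in 1101100101)


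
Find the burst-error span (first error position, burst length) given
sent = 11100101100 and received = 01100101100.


XOR: 10000000000

Burst at position 0, length 1


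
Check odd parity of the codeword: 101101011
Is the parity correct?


Number of 1s: 6

No, parity error (6 ones)


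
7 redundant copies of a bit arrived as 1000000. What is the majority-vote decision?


Ones: 1 out of 7
Threshold: 4

0 (1/7 voted 1)


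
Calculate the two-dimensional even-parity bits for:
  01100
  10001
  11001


Row parities: 001
Column parities: 00100

Row P: 001, Col P: 00100, Corner: 1


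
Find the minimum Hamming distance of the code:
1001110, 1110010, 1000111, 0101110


Comparing all pairs, minimum distance: 2
Can detect 1 errors, correct 0 errors

2


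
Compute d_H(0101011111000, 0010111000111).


XOR: 0111100111111
Count of 1s: 10

10


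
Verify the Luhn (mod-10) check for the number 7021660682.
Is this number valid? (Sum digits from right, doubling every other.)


Luhn sum = 34
34 mod 10 = 4

Invalid (Luhn sum mod 10 = 4)


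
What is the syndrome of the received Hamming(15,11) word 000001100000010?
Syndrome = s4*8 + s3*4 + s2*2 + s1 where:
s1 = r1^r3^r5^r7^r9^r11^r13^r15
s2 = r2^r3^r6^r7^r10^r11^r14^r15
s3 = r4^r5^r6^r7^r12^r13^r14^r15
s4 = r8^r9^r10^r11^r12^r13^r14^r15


s1=1, s2=1, s3=1, s4=1

Syndrome = 15 (error at position 15)


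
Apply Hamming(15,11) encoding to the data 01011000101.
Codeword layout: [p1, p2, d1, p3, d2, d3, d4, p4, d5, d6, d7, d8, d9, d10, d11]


Parity bits: p1=1, p2=0, p3=0, p4=1

100010111000101


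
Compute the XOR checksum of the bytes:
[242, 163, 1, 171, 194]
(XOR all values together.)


XOR chain: 242 ^ 163 ^ 1 ^ 171 ^ 194 = 57

57


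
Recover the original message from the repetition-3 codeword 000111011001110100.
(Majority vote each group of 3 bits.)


Groups: 000, 111, 011, 001, 110, 100
Majority votes: 011010

011010


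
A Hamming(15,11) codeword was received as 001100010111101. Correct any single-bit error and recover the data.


Syndrome = 0: no error detected

Data: 10000111101 (no errors)


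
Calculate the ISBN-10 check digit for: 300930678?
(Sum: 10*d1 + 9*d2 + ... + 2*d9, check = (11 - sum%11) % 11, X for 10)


Weighted sum: 172
172 mod 11 = 7

Check digit: 4


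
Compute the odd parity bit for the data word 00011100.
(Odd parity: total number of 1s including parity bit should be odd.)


Number of 1s in data: 3
Parity bit: 0

0


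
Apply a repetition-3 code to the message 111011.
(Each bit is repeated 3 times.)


Each bit -> 3 copies

111111111000111111


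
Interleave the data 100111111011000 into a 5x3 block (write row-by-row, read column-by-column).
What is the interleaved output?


Matrix:
  100
  111
  111
  011
  000
Read columns: 111000111001110

111000111001110


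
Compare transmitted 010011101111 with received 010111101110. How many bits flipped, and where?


XOR: 000100000001

2 error(s) at position(s): 3, 11


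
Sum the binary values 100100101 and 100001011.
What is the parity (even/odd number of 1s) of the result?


100100101 = 293
100001011 = 267
Sum = 560 = 1000110000
1s count = 3

odd parity (3 ones in 1000110000)


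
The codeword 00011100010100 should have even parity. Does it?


Number of 1s: 5

No, parity error (5 ones)


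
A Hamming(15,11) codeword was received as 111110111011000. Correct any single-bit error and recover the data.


Syndrome = 0: no error detected

Data: 11011011000 (no errors)


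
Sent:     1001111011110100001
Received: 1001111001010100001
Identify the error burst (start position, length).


XOR: 0000000010100000000

Burst at position 8, length 3


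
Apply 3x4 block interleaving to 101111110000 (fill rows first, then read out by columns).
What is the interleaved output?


Matrix:
  1011
  1111
  0000
Read columns: 110010110110

110010110110


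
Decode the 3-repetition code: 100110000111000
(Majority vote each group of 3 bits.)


Groups: 100, 110, 000, 111, 000
Majority votes: 01010

01010


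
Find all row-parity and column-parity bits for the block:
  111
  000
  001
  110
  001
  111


Row parities: 101011
Column parities: 110

Row P: 101011, Col P: 110, Corner: 0


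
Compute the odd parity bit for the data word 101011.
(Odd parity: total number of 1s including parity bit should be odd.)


Number of 1s in data: 4
Parity bit: 1

1


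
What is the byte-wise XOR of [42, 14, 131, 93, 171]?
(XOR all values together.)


XOR chain: 42 ^ 14 ^ 131 ^ 93 ^ 171 = 81

81


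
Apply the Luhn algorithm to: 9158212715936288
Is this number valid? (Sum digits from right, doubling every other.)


Luhn sum = 74
74 mod 10 = 4

Invalid (Luhn sum mod 10 = 4)


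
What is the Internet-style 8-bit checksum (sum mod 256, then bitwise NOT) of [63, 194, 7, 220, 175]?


Sum = 659 mod 256 = 147
Complement = 108

108


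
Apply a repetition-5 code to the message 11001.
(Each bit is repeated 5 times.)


Each bit -> 5 copies

1111111111000000000011111


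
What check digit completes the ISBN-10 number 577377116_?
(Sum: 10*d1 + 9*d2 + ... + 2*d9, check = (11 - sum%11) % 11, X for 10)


Weighted sum: 286
286 mod 11 = 0

Check digit: 0


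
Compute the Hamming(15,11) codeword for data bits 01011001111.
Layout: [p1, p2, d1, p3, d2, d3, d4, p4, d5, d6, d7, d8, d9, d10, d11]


Parity bits: p1=1, p2=1, p3=0, p4=1

110010111001111


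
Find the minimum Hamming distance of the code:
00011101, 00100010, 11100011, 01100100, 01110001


Comparing all pairs, minimum distance: 3
Can detect 2 errors, correct 1 errors

3


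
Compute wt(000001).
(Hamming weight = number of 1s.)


Counting 1s in 000001

1


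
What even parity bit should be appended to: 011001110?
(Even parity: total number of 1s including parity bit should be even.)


Number of 1s in data: 5
Parity bit: 1

1


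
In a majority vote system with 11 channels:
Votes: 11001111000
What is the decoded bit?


Ones: 6 out of 11
Threshold: 6

1 (6/11 voted 1)


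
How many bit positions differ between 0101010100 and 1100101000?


XOR: 1001111100
Count of 1s: 6

6


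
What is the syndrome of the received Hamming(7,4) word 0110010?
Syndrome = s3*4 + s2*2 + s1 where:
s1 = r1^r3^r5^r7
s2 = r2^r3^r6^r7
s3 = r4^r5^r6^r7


s1=1, s2=1, s3=1

Syndrome = 7 (error at position 7)


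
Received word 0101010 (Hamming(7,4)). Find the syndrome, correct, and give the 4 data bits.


Syndrome = 0: no error detected

Data: 0010 (no errors)


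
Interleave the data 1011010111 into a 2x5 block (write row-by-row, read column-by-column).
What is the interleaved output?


Matrix:
  10110
  10111
Read columns: 1100111101

1100111101


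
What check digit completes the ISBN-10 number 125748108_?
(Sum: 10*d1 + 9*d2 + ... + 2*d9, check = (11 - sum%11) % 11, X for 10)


Weighted sum: 201
201 mod 11 = 3

Check digit: 8


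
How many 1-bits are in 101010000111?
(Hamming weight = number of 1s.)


Counting 1s in 101010000111

6


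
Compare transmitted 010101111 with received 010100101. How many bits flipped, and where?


XOR: 000001010

2 error(s) at position(s): 5, 7


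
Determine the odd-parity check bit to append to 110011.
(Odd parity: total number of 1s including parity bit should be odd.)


Number of 1s in data: 4
Parity bit: 1

1


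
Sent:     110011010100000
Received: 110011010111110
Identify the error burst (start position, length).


XOR: 000000000011110

Burst at position 10, length 4


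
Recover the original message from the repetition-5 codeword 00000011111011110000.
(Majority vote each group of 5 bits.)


Groups: 00000, 01111, 10111, 10000
Majority votes: 0110

0110


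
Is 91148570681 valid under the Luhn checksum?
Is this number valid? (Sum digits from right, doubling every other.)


Luhn sum = 50
50 mod 10 = 0

Valid (Luhn sum mod 10 = 0)


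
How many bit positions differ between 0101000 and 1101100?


XOR: 1000100
Count of 1s: 2

2


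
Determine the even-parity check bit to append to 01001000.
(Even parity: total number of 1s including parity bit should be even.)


Number of 1s in data: 2
Parity bit: 0

0


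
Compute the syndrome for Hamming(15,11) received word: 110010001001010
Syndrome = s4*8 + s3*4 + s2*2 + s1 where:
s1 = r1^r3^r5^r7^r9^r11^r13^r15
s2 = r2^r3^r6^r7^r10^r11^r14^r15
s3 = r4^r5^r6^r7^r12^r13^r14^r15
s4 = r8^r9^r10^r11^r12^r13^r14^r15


s1=1, s2=0, s3=1, s4=1

Syndrome = 13 (error at position 13)


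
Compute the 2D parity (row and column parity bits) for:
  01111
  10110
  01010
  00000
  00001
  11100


Row parities: 010011
Column parities: 01110

Row P: 010011, Col P: 01110, Corner: 1


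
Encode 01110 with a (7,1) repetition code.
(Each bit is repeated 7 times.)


Each bit -> 7 copies

00000001111111111111111111110000000


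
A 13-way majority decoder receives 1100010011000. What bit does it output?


Ones: 5 out of 13
Threshold: 7

0 (5/13 voted 1)


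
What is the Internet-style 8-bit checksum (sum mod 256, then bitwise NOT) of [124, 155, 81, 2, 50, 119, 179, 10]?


Sum = 720 mod 256 = 208
Complement = 47

47


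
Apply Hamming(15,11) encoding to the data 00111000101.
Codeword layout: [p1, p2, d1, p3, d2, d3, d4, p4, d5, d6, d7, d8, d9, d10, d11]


Parity bits: p1=0, p2=1, p3=0, p4=1

010001111000101


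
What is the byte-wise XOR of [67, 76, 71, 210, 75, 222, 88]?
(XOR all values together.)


XOR chain: 67 ^ 76 ^ 71 ^ 210 ^ 75 ^ 222 ^ 88 = 87

87


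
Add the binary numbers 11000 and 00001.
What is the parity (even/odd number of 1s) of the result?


11000 = 24
00001 = 1
Sum = 25 = 11001
1s count = 3

odd parity (3 ones in 11001)


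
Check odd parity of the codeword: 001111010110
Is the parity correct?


Number of 1s: 7

Yes, parity is correct (7 ones)


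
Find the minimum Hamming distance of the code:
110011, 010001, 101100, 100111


Comparing all pairs, minimum distance: 2
Can detect 1 errors, correct 0 errors

2


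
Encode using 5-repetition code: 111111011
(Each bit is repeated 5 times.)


Each bit -> 5 copies

111111111111111111111111111111000001111111111


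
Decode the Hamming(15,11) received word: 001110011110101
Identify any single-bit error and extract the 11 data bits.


Syndrome = 0: no error detected

Data: 11001110101 (no errors)


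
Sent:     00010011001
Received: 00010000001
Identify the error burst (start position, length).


XOR: 00000011000

Burst at position 6, length 2


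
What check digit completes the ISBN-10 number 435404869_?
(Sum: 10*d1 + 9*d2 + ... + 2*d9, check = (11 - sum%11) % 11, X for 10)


Weighted sum: 223
223 mod 11 = 3

Check digit: 8


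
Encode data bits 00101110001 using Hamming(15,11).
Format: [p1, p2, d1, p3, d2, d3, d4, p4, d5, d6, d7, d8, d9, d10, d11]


Parity bits: p1=1, p2=0, p3=0, p4=0

100001001110001


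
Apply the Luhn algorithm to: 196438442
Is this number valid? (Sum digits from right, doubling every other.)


Luhn sum = 48
48 mod 10 = 8

Invalid (Luhn sum mod 10 = 8)


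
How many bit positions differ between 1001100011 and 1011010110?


XOR: 0010110101
Count of 1s: 5

5


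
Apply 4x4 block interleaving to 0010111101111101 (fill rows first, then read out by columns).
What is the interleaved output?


Matrix:
  0010
  1111
  0111
  1101
Read columns: 0101011111100111

0101011111100111


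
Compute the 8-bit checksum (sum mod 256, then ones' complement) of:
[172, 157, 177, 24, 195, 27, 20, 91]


Sum = 863 mod 256 = 95
Complement = 160

160


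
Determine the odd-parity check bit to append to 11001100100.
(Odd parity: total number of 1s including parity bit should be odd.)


Number of 1s in data: 5
Parity bit: 0

0


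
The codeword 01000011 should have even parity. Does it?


Number of 1s: 3

No, parity error (3 ones)


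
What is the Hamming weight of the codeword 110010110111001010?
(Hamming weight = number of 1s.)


Counting 1s in 110010110111001010

10


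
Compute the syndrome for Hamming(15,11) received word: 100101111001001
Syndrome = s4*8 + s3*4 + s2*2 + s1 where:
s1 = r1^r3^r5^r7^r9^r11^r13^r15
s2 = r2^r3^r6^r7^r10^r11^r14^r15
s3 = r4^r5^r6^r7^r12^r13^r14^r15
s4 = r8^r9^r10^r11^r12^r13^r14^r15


s1=0, s2=1, s3=1, s4=0

Syndrome = 6 (error at position 6)


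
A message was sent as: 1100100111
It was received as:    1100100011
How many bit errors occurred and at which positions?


XOR: 0000000100

1 error(s) at position(s): 7


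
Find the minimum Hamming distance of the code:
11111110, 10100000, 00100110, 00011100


Comparing all pairs, minimum distance: 3
Can detect 2 errors, correct 1 errors

3


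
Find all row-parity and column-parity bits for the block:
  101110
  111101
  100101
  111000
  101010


Row parities: 01111
Column parities: 100100

Row P: 01111, Col P: 100100, Corner: 0


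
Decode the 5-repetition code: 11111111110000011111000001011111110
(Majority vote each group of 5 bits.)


Groups: 11111, 11111, 00000, 11111, 00000, 10111, 11110
Majority votes: 1101011

1101011


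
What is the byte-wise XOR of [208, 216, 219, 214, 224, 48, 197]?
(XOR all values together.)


XOR chain: 208 ^ 216 ^ 219 ^ 214 ^ 224 ^ 48 ^ 197 = 16

16


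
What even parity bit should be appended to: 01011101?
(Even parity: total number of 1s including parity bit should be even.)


Number of 1s in data: 5
Parity bit: 1

1


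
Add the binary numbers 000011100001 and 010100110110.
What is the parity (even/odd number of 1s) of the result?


000011100001 = 225
010100110110 = 1334
Sum = 1559 = 11000010111
1s count = 6

even parity (6 ones in 11000010111)


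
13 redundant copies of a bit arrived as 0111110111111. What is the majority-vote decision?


Ones: 11 out of 13
Threshold: 7

1 (11/13 voted 1)


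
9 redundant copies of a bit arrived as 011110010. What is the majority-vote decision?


Ones: 5 out of 9
Threshold: 5

1 (5/9 voted 1)


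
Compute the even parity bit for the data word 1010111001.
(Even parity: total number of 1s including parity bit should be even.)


Number of 1s in data: 6
Parity bit: 0

0


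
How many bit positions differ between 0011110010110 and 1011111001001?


XOR: 1000001011111
Count of 1s: 7

7


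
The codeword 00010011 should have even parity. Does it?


Number of 1s: 3

No, parity error (3 ones)


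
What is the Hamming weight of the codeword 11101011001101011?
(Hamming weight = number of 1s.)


Counting 1s in 11101011001101011

11


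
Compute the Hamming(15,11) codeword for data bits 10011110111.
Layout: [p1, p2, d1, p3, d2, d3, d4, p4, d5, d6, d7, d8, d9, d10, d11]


Parity bits: p1=0, p2=0, p3=0, p4=0

001000101110111


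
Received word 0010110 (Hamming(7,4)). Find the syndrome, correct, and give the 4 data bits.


Syndrome = 0: no error detected

Data: 1110 (no errors)


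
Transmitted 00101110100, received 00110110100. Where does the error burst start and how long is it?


XOR: 00011000000

Burst at position 3, length 2


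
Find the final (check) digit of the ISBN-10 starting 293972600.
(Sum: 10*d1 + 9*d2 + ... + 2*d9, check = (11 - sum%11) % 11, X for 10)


Weighted sum: 264
264 mod 11 = 0

Check digit: 0


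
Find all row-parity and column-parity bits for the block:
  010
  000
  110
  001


Row parities: 1001
Column parities: 101

Row P: 1001, Col P: 101, Corner: 0


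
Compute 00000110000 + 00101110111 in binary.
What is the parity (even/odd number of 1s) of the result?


00000110000 = 48
00101110111 = 375
Sum = 423 = 110100111
1s count = 6

even parity (6 ones in 110100111)


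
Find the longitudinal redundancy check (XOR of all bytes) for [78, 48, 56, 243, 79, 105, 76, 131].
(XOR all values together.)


XOR chain: 78 ^ 48 ^ 56 ^ 243 ^ 79 ^ 105 ^ 76 ^ 131 = 92

92


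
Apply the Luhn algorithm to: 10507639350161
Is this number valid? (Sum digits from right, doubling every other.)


Luhn sum = 45
45 mod 10 = 5

Invalid (Luhn sum mod 10 = 5)


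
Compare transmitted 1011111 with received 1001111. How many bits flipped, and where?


XOR: 0010000

1 error(s) at position(s): 2


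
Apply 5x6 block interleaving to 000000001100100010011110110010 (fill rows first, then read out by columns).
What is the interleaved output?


Matrix:
  000000
  001100
  100010
  011110
  110010
Read columns: 001010001101010010100011100000

001010001101010010100011100000


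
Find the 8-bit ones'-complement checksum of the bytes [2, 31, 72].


Sum = 105 mod 256 = 105
Complement = 150

150


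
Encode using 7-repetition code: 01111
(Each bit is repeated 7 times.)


Each bit -> 7 copies

00000001111111111111111111111111111
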